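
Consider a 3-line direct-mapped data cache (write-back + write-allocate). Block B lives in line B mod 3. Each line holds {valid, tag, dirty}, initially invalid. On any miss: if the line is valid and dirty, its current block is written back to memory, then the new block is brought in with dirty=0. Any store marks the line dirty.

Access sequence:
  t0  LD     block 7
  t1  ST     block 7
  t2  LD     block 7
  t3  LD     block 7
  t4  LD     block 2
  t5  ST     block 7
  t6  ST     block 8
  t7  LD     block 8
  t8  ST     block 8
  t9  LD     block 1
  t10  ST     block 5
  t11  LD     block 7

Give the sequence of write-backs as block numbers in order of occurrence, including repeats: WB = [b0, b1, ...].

0: R B7 → L1 miss [-]
1: W B7 → L1 hit [D]
2: R B7 → L1 hit [D]
3: R B7 → L1 hit [D]
4: R B2 → L2 miss [-]
5: W B7 → L1 hit [D]
6: W B8 → L2 miss [D]
7: R B8 → L2 hit [D]
8: W B8 → L2 hit [D]
9: R B1 → L1 miss wb→B7 [-]
10: W B5 → L2 miss wb→B8 [D]
11: R B7 → L1 miss [-]

WB = [7, 8]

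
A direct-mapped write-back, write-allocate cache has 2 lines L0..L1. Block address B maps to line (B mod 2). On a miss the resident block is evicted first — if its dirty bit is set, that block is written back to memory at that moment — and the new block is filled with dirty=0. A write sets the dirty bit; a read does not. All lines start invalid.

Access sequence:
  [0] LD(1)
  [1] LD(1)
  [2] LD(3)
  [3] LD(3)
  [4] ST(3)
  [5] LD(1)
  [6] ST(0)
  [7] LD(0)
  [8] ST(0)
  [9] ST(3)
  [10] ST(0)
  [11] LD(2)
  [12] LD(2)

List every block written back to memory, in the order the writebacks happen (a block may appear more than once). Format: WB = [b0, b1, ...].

  0 | R B1 → L1 miss [-]
  1 | R B1 → L1 hit [-]
  2 | R B3 → L1 miss [-]
  3 | R B3 → L1 hit [-]
  4 | W B3 → L1 hit [D]
  5 | R B1 → L1 miss wb→B3 [-]
  6 | W B0 → L0 miss [D]
  7 | R B0 → L0 hit [D]
  8 | W B0 → L0 hit [D]
  9 | W B3 → L1 miss [D]
  10 | W B0 → L0 hit [D]
  11 | R B2 → L0 miss wb→B0 [-]
  12 | R B2 → L0 hit [-]

WB = [3, 0]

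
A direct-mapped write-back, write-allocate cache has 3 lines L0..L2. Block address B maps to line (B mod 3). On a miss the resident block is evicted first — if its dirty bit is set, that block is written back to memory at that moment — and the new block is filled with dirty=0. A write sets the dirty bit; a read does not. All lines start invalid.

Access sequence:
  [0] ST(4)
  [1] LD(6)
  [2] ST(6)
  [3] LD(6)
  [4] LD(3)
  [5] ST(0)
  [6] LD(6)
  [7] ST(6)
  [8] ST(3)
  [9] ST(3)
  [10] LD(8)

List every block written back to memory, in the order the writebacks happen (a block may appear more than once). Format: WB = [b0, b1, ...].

  0 | W B4 → L1 miss [D]
  1 | R B6 → L0 miss [-]
  2 | W B6 → L0 hit [D]
  3 | R B6 → L0 hit [D]
  4 | R B3 → L0 miss wb→B6 [-]
  5 | W B0 → L0 miss [D]
  6 | R B6 → L0 miss wb→B0 [-]
  7 | W B6 → L0 hit [D]
  8 | W B3 → L0 miss wb→B6 [D]
  9 | W B3 → L0 hit [D]
  10 | R B8 → L2 miss [-]

WB = [6, 0, 6]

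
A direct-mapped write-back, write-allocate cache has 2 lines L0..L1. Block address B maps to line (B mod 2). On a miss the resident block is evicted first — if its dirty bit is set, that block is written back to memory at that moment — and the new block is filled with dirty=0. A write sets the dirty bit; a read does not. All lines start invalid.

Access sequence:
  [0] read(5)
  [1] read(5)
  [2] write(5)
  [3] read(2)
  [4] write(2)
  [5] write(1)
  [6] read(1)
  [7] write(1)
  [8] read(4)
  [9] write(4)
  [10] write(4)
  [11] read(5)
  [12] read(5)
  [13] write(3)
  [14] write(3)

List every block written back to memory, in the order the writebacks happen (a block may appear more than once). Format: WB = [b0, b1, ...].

WB = [5, 2, 1]

0: R B5 → L1 miss [-]
1: R B5 → L1 hit [-]
2: W B5 → L1 hit [D]
3: R B2 → L0 miss [-]
4: W B2 → L0 hit [D]
5: W B1 → L1 miss wb→B5 [D]
6: R B1 → L1 hit [D]
7: W B1 → L1 hit [D]
8: R B4 → L0 miss wb→B2 [-]
9: W B4 → L0 hit [D]
10: W B4 → L0 hit [D]
11: R B5 → L1 miss wb→B1 [-]
12: R B5 → L1 hit [-]
13: W B3 → L1 miss [D]
14: W B3 → L1 hit [D]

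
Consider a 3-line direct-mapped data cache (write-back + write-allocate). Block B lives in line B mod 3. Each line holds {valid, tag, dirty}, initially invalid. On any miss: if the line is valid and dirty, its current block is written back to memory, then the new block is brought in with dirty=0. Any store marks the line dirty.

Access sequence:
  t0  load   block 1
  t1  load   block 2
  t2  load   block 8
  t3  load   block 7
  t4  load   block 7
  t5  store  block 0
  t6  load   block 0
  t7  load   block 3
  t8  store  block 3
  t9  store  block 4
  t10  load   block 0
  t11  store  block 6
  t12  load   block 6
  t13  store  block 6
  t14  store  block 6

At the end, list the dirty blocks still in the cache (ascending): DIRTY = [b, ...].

DIRTY = [4, 6]

0: R B1 → L1 miss [-]
1: R B2 → L2 miss [-]
2: R B8 → L2 miss [-]
3: R B7 → L1 miss [-]
4: R B7 → L1 hit [-]
5: W B0 → L0 miss [D]
6: R B0 → L0 hit [D]
7: R B3 → L0 miss wb→B0 [-]
8: W B3 → L0 hit [D]
9: W B4 → L1 miss [D]
10: R B0 → L0 miss wb→B3 [-]
11: W B6 → L0 miss [D]
12: R B6 → L0 hit [D]
13: W B6 → L0 hit [D]
14: W B6 → L0 hit [D]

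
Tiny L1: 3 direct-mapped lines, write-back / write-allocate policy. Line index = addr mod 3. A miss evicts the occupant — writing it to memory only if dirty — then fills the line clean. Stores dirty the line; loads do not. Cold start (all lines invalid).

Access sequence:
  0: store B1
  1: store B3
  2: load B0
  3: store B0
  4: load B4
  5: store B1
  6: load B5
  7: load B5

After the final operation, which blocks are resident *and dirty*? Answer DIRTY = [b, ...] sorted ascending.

DIRTY = [0, 1]

0: W B1 -> L1 miss  d=D]
1: W B3 -> L0 miss  d=D]
2: R B0 -> L0 miss wb->B3  d=-]
3: W B0 -> L0 hit  d=D]
4: R B4 -> L1 miss wb->B1  d=-]
5: W B1 -> L1 miss  d=D]
6: R B5 -> L2 miss  d=-]
7: R B5 -> L2 hit  d=-]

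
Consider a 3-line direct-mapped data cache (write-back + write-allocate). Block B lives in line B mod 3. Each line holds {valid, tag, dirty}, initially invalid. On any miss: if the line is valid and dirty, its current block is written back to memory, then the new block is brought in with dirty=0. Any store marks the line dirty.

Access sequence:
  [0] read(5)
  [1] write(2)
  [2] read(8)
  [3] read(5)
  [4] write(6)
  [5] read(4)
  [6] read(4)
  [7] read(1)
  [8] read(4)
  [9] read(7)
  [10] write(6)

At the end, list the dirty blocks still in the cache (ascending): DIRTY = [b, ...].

0: R B5 -> L2 miss  d=-]
1: W B2 -> L2 miss  d=D]
2: R B8 -> L2 miss wb->B2  d=-]
3: R B5 -> L2 miss  d=-]
4: W B6 -> L0 miss  d=D]
5: R B4 -> L1 miss  d=-]
6: R B4 -> L1 hit  d=-]
7: R B1 -> L1 miss  d=-]
8: R B4 -> L1 miss  d=-]
9: R B7 -> L1 miss  d=-]
10: W B6 -> L0 hit  d=D]

DIRTY = [6]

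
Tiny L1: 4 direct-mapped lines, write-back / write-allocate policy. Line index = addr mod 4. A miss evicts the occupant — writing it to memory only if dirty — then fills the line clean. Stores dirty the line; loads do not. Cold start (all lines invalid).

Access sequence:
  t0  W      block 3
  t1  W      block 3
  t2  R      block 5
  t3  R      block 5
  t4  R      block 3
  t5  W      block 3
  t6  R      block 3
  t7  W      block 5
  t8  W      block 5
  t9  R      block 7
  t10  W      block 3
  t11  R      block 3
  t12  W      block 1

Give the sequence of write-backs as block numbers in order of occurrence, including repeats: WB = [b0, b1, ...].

WB = [3, 5]

  0 | W B3 → L3 miss [D]
  1 | W B3 → L3 hit [D]
  2 | R B5 → L1 miss [-]
  3 | R B5 → L1 hit [-]
  4 | R B3 → L3 hit [D]
  5 | W B3 → L3 hit [D]
  6 | R B3 → L3 hit [D]
  7 | W B5 → L1 hit [D]
  8 | W B5 → L1 hit [D]
  9 | R B7 → L3 miss wb→B3 [-]
  10 | W B3 → L3 miss [D]
  11 | R B3 → L3 hit [D]
  12 | W B1 → L1 miss wb→B5 [D]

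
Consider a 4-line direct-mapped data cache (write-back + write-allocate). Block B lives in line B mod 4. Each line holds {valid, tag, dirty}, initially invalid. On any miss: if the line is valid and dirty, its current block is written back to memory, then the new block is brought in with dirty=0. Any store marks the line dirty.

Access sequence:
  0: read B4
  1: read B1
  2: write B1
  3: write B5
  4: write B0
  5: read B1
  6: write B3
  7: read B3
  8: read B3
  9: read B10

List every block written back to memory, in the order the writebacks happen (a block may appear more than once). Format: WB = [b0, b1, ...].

  0 | R B4 → L0 miss [-]
  1 | R B1 → L1 miss [-]
  2 | W B1 → L1 hit [D]
  3 | W B5 → L1 miss wb→B1 [D]
  4 | W B0 → L0 miss [D]
  5 | R B1 → L1 miss wb→B5 [-]
  6 | W B3 → L3 miss [D]
  7 | R B3 → L3 hit [D]
  8 | R B3 → L3 hit [D]
  9 | R B10 → L2 miss [-]

WB = [1, 5]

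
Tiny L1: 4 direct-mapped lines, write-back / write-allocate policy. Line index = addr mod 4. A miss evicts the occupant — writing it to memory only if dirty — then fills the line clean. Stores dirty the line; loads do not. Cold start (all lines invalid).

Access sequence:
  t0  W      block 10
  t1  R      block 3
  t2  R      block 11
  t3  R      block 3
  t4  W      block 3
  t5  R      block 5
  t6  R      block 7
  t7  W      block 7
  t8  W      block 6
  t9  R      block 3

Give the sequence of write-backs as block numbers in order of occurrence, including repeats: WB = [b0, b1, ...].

WB = [3, 10, 7]

  0 | W B10 → L2 miss [D]
  1 | R B3 → L3 miss [-]
  2 | R B11 → L3 miss [-]
  3 | R B3 → L3 miss [-]
  4 | W B3 → L3 hit [D]
  5 | R B5 → L1 miss [-]
  6 | R B7 → L3 miss wb→B3 [-]
  7 | W B7 → L3 hit [D]
  8 | W B6 → L2 miss wb→B10 [D]
  9 | R B3 → L3 miss wb→B7 [-]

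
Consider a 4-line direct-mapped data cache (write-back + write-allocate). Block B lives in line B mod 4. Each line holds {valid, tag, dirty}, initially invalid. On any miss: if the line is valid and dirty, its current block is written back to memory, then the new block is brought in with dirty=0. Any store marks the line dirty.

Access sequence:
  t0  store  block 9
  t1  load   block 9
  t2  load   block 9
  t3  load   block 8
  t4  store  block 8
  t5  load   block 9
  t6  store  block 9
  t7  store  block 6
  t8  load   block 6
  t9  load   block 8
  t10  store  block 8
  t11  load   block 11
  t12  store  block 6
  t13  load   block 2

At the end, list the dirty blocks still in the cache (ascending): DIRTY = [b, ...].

  0 | W B9 → L1 miss [D]
  1 | R B9 → L1 hit [D]
  2 | R B9 → L1 hit [D]
  3 | R B8 → L0 miss [-]
  4 | W B8 → L0 hit [D]
  5 | R B9 → L1 hit [D]
  6 | W B9 → L1 hit [D]
  7 | W B6 → L2 miss [D]
  8 | R B6 → L2 hit [D]
  9 | R B8 → L0 hit [D]
  10 | W B8 → L0 hit [D]
  11 | R B11 → L3 miss [-]
  12 | W B6 → L2 hit [D]
  13 | R B2 → L2 miss wb→B6 [-]

DIRTY = [8, 9]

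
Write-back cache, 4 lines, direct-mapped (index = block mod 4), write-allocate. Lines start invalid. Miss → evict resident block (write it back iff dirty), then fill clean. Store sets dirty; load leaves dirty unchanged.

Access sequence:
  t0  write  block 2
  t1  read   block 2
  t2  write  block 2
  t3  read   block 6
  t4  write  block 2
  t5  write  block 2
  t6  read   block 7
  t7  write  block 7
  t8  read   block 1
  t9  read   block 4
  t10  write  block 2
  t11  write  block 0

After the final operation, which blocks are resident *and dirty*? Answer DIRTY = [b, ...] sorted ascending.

DIRTY = [0, 2, 7]

0: W B2 -> L2 miss  d=D]
1: R B2 -> L2 hit  d=D]
2: W B2 -> L2 hit  d=D]
3: R B6 -> L2 miss wb->B2  d=-]
4: W B2 -> L2 miss  d=D]
5: W B2 -> L2 hit  d=D]
6: R B7 -> L3 miss  d=-]
7: W B7 -> L3 hit  d=D]
8: R B1 -> L1 miss  d=-]
9: R B4 -> L0 miss  d=-]
10: W B2 -> L2 hit  d=D]
11: W B0 -> L0 miss  d=D]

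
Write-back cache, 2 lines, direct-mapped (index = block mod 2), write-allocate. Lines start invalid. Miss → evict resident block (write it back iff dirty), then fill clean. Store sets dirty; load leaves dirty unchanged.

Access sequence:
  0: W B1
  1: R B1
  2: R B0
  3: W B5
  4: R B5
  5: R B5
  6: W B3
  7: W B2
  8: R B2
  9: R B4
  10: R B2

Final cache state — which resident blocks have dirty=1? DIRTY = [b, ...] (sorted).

0: W B1 -> L1 miss  d=D]
1: R B1 -> L1 hit  d=D]
2: R B0 -> L0 miss  d=-]
3: W B5 -> L1 miss wb->B1  d=D]
4: R B5 -> L1 hit  d=D]
5: R B5 -> L1 hit  d=D]
6: W B3 -> L1 miss wb->B5  d=D]
7: W B2 -> L0 miss  d=D]
8: R B2 -> L0 hit  d=D]
9: R B4 -> L0 miss wb->B2  d=-]
10: R B2 -> L0 miss  d=-]

DIRTY = [3]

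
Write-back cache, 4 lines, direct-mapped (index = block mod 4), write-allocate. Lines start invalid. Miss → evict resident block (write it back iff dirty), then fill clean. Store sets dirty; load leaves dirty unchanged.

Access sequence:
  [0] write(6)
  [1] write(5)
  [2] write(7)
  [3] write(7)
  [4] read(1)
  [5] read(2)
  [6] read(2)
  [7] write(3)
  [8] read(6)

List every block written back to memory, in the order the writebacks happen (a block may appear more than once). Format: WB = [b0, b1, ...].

WB = [5, 6, 7]

0: W B6 -> L2 miss  d=D]
1: W B5 -> L1 miss  d=D]
2: W B7 -> L3 miss  d=D]
3: W B7 -> L3 hit  d=D]
4: R B1 -> L1 miss wb->B5  d=-]
5: R B2 -> L2 miss wb->B6  d=-]
6: R B2 -> L2 hit  d=-]
7: W B3 -> L3 miss wb->B7  d=D]
8: R B6 -> L2 miss  d=-]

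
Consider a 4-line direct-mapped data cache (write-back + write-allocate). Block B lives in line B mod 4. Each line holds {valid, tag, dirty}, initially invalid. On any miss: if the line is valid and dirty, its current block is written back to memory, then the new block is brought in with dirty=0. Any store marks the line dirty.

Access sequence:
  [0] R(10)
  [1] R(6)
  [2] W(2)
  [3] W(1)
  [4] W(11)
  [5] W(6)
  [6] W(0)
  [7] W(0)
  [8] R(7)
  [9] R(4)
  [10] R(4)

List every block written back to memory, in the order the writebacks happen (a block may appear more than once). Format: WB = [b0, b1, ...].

WB = [2, 11, 0]

  0 | R B10 → L2 miss [-]
  1 | R B6 → L2 miss [-]
  2 | W B2 → L2 miss [D]
  3 | W B1 → L1 miss [D]
  4 | W B11 → L3 miss [D]
  5 | W B6 → L2 miss wb→B2 [D]
  6 | W B0 → L0 miss [D]
  7 | W B0 → L0 hit [D]
  8 | R B7 → L3 miss wb→B11 [-]
  9 | R B4 → L0 miss wb→B0 [-]
  10 | R B4 → L0 hit [-]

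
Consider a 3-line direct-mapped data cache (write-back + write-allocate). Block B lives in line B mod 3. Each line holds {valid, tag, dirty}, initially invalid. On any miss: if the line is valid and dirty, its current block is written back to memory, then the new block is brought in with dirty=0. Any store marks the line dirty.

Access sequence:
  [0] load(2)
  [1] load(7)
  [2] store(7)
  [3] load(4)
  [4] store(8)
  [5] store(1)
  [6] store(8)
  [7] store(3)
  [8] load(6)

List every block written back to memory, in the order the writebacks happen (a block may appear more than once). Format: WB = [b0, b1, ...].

  0 | R B2 → L2 miss [-]
  1 | R B7 → L1 miss [-]
  2 | W B7 → L1 hit [D]
  3 | R B4 → L1 miss wb→B7 [-]
  4 | W B8 → L2 miss [D]
  5 | W B1 → L1 miss [D]
  6 | W B8 → L2 hit [D]
  7 | W B3 → L0 miss [D]
  8 | R B6 → L0 miss wb→B3 [-]

WB = [7, 3]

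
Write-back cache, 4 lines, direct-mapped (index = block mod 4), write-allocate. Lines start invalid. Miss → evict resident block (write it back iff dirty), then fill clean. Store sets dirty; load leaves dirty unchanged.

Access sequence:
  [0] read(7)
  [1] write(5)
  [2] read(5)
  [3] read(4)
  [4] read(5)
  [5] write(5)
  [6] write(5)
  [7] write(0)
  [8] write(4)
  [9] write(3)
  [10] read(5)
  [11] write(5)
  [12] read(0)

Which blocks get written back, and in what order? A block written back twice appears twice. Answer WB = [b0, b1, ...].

WB = [0, 4]

  0 | R B7 → L3 miss [-]
  1 | W B5 → L1 miss [D]
  2 | R B5 → L1 hit [D]
  3 | R B4 → L0 miss [-]
  4 | R B5 → L1 hit [D]
  5 | W B5 → L1 hit [D]
  6 | W B5 → L1 hit [D]
  7 | W B0 → L0 miss [D]
  8 | W B4 → L0 miss wb→B0 [D]
  9 | W B3 → L3 miss [D]
  10 | R B5 → L1 hit [D]
  11 | W B5 → L1 hit [D]
  12 | R B0 → L0 miss wb→B4 [-]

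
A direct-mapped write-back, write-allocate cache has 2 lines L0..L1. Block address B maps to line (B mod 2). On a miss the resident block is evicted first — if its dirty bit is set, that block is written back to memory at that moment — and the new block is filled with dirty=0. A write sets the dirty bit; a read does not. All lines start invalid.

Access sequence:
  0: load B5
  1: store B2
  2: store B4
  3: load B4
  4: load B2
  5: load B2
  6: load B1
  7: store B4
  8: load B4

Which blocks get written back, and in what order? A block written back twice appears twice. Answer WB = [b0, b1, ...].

WB = [2, 4]

0: R B5 → L1 miss [-]
1: W B2 → L0 miss [D]
2: W B4 → L0 miss wb→B2 [D]
3: R B4 → L0 hit [D]
4: R B2 → L0 miss wb→B4 [-]
5: R B2 → L0 hit [-]
6: R B1 → L1 miss [-]
7: W B4 → L0 miss [D]
8: R B4 → L0 hit [D]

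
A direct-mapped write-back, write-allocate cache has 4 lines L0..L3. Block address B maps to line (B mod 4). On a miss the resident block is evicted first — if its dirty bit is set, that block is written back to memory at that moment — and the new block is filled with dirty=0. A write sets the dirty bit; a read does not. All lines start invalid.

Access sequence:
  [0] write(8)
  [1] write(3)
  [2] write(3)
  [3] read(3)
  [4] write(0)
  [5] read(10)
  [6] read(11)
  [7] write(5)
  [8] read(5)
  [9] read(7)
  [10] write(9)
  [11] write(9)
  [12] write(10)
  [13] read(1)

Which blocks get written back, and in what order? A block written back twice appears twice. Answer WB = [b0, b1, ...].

WB = [8, 3, 5, 9]

  0 | W B8 → L0 miss [D]
  1 | W B3 → L3 miss [D]
  2 | W B3 → L3 hit [D]
  3 | R B3 → L3 hit [D]
  4 | W B0 → L0 miss wb→B8 [D]
  5 | R B10 → L2 miss [-]
  6 | R B11 → L3 miss wb→B3 [-]
  7 | W B5 → L1 miss [D]
  8 | R B5 → L1 hit [D]
  9 | R B7 → L3 miss [-]
  10 | W B9 → L1 miss wb→B5 [D]
  11 | W B9 → L1 hit [D]
  12 | W B10 → L2 hit [D]
  13 | R B1 → L1 miss wb→B9 [-]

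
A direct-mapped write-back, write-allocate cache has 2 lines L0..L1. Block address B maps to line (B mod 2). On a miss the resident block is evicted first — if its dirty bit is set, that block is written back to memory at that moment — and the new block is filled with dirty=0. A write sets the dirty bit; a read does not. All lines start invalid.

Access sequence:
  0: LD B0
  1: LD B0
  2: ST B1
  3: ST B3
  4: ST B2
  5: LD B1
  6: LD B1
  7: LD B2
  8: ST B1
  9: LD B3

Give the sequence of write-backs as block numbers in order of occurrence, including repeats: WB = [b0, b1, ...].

  0 | R B0 → L0 miss [-]
  1 | R B0 → L0 hit [-]
  2 | W B1 → L1 miss [D]
  3 | W B3 → L1 miss wb→B1 [D]
  4 | W B2 → L0 miss [D]
  5 | R B1 → L1 miss wb→B3 [-]
  6 | R B1 → L1 hit [-]
  7 | R B2 → L0 hit [D]
  8 | W B1 → L1 hit [D]
  9 | R B3 → L1 miss wb→B1 [-]

WB = [1, 3, 1]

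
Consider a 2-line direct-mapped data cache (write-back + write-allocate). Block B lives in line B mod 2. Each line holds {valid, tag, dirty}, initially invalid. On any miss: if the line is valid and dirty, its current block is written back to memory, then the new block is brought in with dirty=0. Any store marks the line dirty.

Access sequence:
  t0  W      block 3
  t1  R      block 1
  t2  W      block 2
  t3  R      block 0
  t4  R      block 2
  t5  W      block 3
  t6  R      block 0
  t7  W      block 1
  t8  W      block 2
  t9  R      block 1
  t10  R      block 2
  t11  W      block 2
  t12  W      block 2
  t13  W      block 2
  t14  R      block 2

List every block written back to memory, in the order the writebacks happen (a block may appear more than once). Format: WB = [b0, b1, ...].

WB = [3, 2, 3]

  0 | W B3 → L1 miss [D]
  1 | R B1 → L1 miss wb→B3 [-]
  2 | W B2 → L0 miss [D]
  3 | R B0 → L0 miss wb→B2 [-]
  4 | R B2 → L0 miss [-]
  5 | W B3 → L1 miss [D]
  6 | R B0 → L0 miss [-]
  7 | W B1 → L1 miss wb→B3 [D]
  8 | W B2 → L0 miss [D]
  9 | R B1 → L1 hit [D]
  10 | R B2 → L0 hit [D]
  11 | W B2 → L0 hit [D]
  12 | W B2 → L0 hit [D]
  13 | W B2 → L0 hit [D]
  14 | R B2 → L0 hit [D]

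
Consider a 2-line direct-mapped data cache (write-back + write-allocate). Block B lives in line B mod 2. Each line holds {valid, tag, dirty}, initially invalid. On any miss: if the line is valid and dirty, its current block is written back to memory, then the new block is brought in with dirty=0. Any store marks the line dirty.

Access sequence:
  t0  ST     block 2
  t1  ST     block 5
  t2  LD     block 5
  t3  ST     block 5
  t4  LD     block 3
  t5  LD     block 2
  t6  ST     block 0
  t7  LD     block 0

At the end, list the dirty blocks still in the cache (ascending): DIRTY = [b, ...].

DIRTY = [0]

  0 | W B2 → L0 miss [D]
  1 | W B5 → L1 miss [D]
  2 | R B5 → L1 hit [D]
  3 | W B5 → L1 hit [D]
  4 | R B3 → L1 miss wb→B5 [-]
  5 | R B2 → L0 hit [D]
  6 | W B0 → L0 miss wb→B2 [D]
  7 | R B0 → L0 hit [D]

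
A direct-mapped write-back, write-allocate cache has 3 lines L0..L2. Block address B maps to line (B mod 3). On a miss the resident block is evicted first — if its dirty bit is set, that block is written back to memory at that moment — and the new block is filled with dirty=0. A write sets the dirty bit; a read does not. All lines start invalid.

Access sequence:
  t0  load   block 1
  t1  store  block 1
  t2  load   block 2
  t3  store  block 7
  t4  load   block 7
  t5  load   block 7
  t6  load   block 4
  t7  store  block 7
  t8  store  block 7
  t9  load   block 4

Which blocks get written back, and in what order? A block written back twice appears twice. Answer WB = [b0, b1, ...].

0: R B1 → L1 miss [-]
1: W B1 → L1 hit [D]
2: R B2 → L2 miss [-]
3: W B7 → L1 miss wb→B1 [D]
4: R B7 → L1 hit [D]
5: R B7 → L1 hit [D]
6: R B4 → L1 miss wb→B7 [-]
7: W B7 → L1 miss [D]
8: W B7 → L1 hit [D]
9: R B4 → L1 miss wb→B7 [-]

WB = [1, 7, 7]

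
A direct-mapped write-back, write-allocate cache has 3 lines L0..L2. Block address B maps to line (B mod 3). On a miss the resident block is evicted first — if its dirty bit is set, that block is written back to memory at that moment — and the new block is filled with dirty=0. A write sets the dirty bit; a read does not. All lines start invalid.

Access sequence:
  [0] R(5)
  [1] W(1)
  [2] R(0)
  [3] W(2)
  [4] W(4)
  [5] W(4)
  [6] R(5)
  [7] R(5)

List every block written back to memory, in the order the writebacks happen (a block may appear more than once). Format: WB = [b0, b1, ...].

  0 | R B5 → L2 miss [-]
  1 | W B1 → L1 miss [D]
  2 | R B0 → L0 miss [-]
  3 | W B2 → L2 miss [D]
  4 | W B4 → L1 miss wb→B1 [D]
  5 | W B4 → L1 hit [D]
  6 | R B5 → L2 miss wb→B2 [-]
  7 | R B5 → L2 hit [-]

WB = [1, 2]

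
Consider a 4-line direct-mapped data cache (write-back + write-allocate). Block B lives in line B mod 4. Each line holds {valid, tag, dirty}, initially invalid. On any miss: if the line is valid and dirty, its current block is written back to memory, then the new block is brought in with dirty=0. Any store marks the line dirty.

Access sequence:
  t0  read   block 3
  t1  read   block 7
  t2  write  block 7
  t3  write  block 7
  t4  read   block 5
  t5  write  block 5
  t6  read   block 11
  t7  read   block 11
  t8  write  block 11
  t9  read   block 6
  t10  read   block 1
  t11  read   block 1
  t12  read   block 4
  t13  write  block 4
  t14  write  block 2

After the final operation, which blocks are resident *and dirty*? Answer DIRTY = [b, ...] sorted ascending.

0: R B3 -> L3 miss  d=-]
1: R B7 -> L3 miss  d=-]
2: W B7 -> L3 hit  d=D]
3: W B7 -> L3 hit  d=D]
4: R B5 -> L1 miss  d=-]
5: W B5 -> L1 hit  d=D]
6: R B11 -> L3 miss wb->B7  d=-]
7: R B11 -> L3 hit  d=-]
8: W B11 -> L3 hit  d=D]
9: R B6 -> L2 miss  d=-]
10: R B1 -> L1 miss wb->B5  d=-]
11: R B1 -> L1 hit  d=-]
12: R B4 -> L0 miss  d=-]
13: W B4 -> L0 hit  d=D]
14: W B2 -> L2 miss  d=D]

DIRTY = [2, 4, 11]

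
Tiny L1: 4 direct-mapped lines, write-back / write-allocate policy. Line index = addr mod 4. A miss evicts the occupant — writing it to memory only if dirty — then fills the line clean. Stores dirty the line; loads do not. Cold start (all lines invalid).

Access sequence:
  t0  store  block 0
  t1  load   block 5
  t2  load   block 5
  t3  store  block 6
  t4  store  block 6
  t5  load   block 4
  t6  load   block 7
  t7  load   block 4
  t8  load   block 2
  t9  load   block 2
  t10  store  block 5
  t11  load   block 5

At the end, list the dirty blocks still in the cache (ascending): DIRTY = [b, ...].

  0 | W B0 → L0 miss [D]
  1 | R B5 → L1 miss [-]
  2 | R B5 → L1 hit [-]
  3 | W B6 → L2 miss [D]
  4 | W B6 → L2 hit [D]
  5 | R B4 → L0 miss wb→B0 [-]
  6 | R B7 → L3 miss [-]
  7 | R B4 → L0 hit [-]
  8 | R B2 → L2 miss wb→B6 [-]
  9 | R B2 → L2 hit [-]
  10 | W B5 → L1 hit [D]
  11 | R B5 → L1 hit [D]

DIRTY = [5]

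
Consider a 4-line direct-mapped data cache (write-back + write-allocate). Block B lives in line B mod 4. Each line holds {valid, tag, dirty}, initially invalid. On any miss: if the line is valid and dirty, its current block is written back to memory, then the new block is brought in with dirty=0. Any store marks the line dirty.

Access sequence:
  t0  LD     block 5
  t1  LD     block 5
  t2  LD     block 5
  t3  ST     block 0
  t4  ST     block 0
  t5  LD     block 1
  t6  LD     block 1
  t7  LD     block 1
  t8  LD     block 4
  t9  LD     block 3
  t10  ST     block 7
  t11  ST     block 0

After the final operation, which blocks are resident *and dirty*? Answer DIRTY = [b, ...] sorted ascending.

0: R B5 -> L1 miss  d=-]
1: R B5 -> L1 hit  d=-]
2: R B5 -> L1 hit  d=-]
3: W B0 -> L0 miss  d=D]
4: W B0 -> L0 hit  d=D]
5: R B1 -> L1 miss  d=-]
6: R B1 -> L1 hit  d=-]
7: R B1 -> L1 hit  d=-]
8: R B4 -> L0 miss wb->B0  d=-]
9: R B3 -> L3 miss  d=-]
10: W B7 -> L3 miss  d=D]
11: W B0 -> L0 miss  d=D]

DIRTY = [0, 7]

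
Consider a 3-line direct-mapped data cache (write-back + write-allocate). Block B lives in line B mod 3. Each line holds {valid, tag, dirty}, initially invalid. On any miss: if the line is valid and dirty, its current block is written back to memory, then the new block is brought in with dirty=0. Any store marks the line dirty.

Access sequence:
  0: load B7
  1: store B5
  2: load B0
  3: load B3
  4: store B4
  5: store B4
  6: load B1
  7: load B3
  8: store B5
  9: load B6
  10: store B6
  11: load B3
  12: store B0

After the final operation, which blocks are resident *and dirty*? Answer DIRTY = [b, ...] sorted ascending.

DIRTY = [0, 5]

0: R B7 -> L1 miss  d=-]
1: W B5 -> L2 miss  d=D]
2: R B0 -> L0 miss  d=-]
3: R B3 -> L0 miss  d=-]
4: W B4 -> L1 miss  d=D]
5: W B4 -> L1 hit  d=D]
6: R B1 -> L1 miss wb->B4  d=-]
7: R B3 -> L0 hit  d=-]
8: W B5 -> L2 hit  d=D]
9: R B6 -> L0 miss  d=-]
10: W B6 -> L0 hit  d=D]
11: R B3 -> L0 miss wb->B6  d=-]
12: W B0 -> L0 miss  d=D]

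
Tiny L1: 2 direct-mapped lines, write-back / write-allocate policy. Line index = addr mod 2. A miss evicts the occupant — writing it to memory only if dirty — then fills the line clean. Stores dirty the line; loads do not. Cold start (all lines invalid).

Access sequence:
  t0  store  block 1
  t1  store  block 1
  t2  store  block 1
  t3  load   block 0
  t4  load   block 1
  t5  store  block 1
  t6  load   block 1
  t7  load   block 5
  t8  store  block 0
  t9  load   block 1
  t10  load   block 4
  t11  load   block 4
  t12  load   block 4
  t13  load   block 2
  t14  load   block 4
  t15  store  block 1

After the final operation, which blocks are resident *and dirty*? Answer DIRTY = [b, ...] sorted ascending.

  0 | W B1 → L1 miss [D]
  1 | W B1 → L1 hit [D]
  2 | W B1 → L1 hit [D]
  3 | R B0 → L0 miss [-]
  4 | R B1 → L1 hit [D]
  5 | W B1 → L1 hit [D]
  6 | R B1 → L1 hit [D]
  7 | R B5 → L1 miss wb→B1 [-]
  8 | W B0 → L0 hit [D]
  9 | R B1 → L1 miss [-]
  10 | R B4 → L0 miss wb→B0 [-]
  11 | R B4 → L0 hit [-]
  12 | R B4 → L0 hit [-]
  13 | R B2 → L0 miss [-]
  14 | R B4 → L0 miss [-]
  15 | W B1 → L1 hit [D]

DIRTY = [1]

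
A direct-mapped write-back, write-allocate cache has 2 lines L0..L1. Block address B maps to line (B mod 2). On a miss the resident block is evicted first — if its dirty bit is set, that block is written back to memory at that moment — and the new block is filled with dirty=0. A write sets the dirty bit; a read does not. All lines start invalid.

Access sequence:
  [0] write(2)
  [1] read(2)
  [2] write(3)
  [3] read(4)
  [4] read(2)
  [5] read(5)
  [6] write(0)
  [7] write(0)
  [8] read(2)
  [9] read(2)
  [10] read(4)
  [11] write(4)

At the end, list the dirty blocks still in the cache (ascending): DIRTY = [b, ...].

0: W B2 -> L0 miss  d=D]
1: R B2 -> L0 hit  d=D]
2: W B3 -> L1 miss  d=D]
3: R B4 -> L0 miss wb->B2  d=-]
4: R B2 -> L0 miss  d=-]
5: R B5 -> L1 miss wb->B3  d=-]
6: W B0 -> L0 miss  d=D]
7: W B0 -> L0 hit  d=D]
8: R B2 -> L0 miss wb->B0  d=-]
9: R B2 -> L0 hit  d=-]
10: R B4 -> L0 miss  d=-]
11: W B4 -> L0 hit  d=D]

DIRTY = [4]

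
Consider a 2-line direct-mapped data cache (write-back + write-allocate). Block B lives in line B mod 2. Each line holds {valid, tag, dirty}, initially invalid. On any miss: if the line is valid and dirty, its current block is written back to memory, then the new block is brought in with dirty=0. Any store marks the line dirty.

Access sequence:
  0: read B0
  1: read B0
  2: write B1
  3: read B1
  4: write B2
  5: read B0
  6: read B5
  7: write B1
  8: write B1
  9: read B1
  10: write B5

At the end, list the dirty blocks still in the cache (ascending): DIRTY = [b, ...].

0: R B0 -> L0 miss  d=-]
1: R B0 -> L0 hit  d=-]
2: W B1 -> L1 miss  d=D]
3: R B1 -> L1 hit  d=D]
4: W B2 -> L0 miss  d=D]
5: R B0 -> L0 miss wb->B2  d=-]
6: R B5 -> L1 miss wb->B1  d=-]
7: W B1 -> L1 miss  d=D]
8: W B1 -> L1 hit  d=D]
9: R B1 -> L1 hit  d=D]
10: W B5 -> L1 miss wb->B1  d=D]

DIRTY = [5]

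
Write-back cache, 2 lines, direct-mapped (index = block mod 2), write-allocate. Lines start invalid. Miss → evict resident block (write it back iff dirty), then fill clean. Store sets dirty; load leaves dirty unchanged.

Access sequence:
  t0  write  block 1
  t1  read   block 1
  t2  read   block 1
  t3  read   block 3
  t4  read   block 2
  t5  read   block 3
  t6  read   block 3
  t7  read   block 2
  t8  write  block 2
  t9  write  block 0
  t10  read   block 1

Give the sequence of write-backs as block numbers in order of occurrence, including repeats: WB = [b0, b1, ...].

WB = [1, 2]

  0 | W B1 → L1 miss [D]
  1 | R B1 → L1 hit [D]
  2 | R B1 → L1 hit [D]
  3 | R B3 → L1 miss wb→B1 [-]
  4 | R B2 → L0 miss [-]
  5 | R B3 → L1 hit [-]
  6 | R B3 → L1 hit [-]
  7 | R B2 → L0 hit [-]
  8 | W B2 → L0 hit [D]
  9 | W B0 → L0 miss wb→B2 [D]
  10 | R B1 → L1 miss [-]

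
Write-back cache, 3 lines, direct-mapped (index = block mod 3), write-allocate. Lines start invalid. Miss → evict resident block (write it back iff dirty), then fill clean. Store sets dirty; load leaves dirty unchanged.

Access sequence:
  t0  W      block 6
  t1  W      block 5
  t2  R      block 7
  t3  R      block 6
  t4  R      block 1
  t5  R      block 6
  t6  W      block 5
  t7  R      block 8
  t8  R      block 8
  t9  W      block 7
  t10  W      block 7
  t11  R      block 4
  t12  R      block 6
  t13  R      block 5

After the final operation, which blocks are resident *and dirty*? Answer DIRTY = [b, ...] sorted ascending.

0: W B6 -> L0 miss  d=D]
1: W B5 -> L2 miss  d=D]
2: R B7 -> L1 miss  d=-]
3: R B6 -> L0 hit  d=D]
4: R B1 -> L1 miss  d=-]
5: R B6 -> L0 hit  d=D]
6: W B5 -> L2 hit  d=D]
7: R B8 -> L2 miss wb->B5  d=-]
8: R B8 -> L2 hit  d=-]
9: W B7 -> L1 miss  d=D]
10: W B7 -> L1 hit  d=D]
11: R B4 -> L1 miss wb->B7  d=-]
12: R B6 -> L0 hit  d=D]
13: R B5 -> L2 miss  d=-]

DIRTY = [6]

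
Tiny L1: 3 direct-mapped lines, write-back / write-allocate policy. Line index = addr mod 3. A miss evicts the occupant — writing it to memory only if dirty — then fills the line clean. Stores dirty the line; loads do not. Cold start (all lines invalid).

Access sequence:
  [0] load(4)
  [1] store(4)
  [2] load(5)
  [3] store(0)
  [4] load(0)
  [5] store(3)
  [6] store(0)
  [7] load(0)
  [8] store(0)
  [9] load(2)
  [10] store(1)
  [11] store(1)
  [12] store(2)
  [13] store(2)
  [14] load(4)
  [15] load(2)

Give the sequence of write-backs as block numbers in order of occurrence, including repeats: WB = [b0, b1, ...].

0: R B4 -> L1 miss  d=-]
1: W B4 -> L1 hit  d=D]
2: R B5 -> L2 miss  d=-]
3: W B0 -> L0 miss  d=D]
4: R B0 -> L0 hit  d=D]
5: W B3 -> L0 miss wb->B0  d=D]
6: W B0 -> L0 miss wb->B3  d=D]
7: R B0 -> L0 hit  d=D]
8: W B0 -> L0 hit  d=D]
9: R B2 -> L2 miss  d=-]
10: W B1 -> L1 miss wb->B4  d=D]
11: W B1 -> L1 hit  d=D]
12: W B2 -> L2 hit  d=D]
13: W B2 -> L2 hit  d=D]
14: R B4 -> L1 miss wb->B1  d=-]
15: R B2 -> L2 hit  d=D]

WB = [0, 3, 4, 1]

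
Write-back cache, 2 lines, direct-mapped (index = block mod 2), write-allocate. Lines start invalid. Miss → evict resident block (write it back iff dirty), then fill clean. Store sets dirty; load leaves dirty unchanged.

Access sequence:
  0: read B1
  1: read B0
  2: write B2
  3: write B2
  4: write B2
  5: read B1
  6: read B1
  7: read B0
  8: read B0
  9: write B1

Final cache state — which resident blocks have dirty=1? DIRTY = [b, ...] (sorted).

0: R B1 → L1 miss [-]
1: R B0 → L0 miss [-]
2: W B2 → L0 miss [D]
3: W B2 → L0 hit [D]
4: W B2 → L0 hit [D]
5: R B1 → L1 hit [-]
6: R B1 → L1 hit [-]
7: R B0 → L0 miss wb→B2 [-]
8: R B0 → L0 hit [-]
9: W B1 → L1 hit [D]

DIRTY = [1]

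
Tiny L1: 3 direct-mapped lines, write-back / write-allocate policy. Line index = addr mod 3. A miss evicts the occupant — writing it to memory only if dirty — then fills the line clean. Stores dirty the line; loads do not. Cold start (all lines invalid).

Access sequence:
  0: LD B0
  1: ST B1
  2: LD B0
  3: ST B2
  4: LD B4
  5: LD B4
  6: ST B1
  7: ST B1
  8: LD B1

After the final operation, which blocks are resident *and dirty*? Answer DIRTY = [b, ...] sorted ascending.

DIRTY = [1, 2]

0: R B0 -> L0 miss  d=-]
1: W B1 -> L1 miss  d=D]
2: R B0 -> L0 hit  d=-]
3: W B2 -> L2 miss  d=D]
4: R B4 -> L1 miss wb->B1  d=-]
5: R B4 -> L1 hit  d=-]
6: W B1 -> L1 miss  d=D]
7: W B1 -> L1 hit  d=D]
8: R B1 -> L1 hit  d=D]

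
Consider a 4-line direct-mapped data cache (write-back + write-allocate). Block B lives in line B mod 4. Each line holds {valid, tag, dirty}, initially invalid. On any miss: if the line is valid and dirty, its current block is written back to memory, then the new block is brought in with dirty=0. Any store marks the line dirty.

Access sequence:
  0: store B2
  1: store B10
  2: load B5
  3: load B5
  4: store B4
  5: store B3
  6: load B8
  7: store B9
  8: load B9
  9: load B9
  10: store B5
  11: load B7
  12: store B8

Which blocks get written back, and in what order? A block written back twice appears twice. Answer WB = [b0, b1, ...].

WB = [2, 4, 9, 3]

0: W B2 → L2 miss [D]
1: W B10 → L2 miss wb→B2 [D]
2: R B5 → L1 miss [-]
3: R B5 → L1 hit [-]
4: W B4 → L0 miss [D]
5: W B3 → L3 miss [D]
6: R B8 → L0 miss wb→B4 [-]
7: W B9 → L1 miss [D]
8: R B9 → L1 hit [D]
9: R B9 → L1 hit [D]
10: W B5 → L1 miss wb→B9 [D]
11: R B7 → L3 miss wb→B3 [-]
12: W B8 → L0 hit [D]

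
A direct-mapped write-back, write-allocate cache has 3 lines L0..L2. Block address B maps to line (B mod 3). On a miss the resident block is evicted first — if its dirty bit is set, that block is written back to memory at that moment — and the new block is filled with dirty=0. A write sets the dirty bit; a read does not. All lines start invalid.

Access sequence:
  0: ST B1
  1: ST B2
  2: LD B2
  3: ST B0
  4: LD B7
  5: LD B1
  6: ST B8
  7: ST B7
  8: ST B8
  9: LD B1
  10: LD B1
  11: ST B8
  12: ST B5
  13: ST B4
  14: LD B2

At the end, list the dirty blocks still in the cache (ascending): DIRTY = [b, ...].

DIRTY = [0, 4]

0: W B1 → L1 miss [D]
1: W B2 → L2 miss [D]
2: R B2 → L2 hit [D]
3: W B0 → L0 miss [D]
4: R B7 → L1 miss wb→B1 [-]
5: R B1 → L1 miss [-]
6: W B8 → L2 miss wb→B2 [D]
7: W B7 → L1 miss [D]
8: W B8 → L2 hit [D]
9: R B1 → L1 miss wb→B7 [-]
10: R B1 → L1 hit [-]
11: W B8 → L2 hit [D]
12: W B5 → L2 miss wb→B8 [D]
13: W B4 → L1 miss [D]
14: R B2 → L2 miss wb→B5 [-]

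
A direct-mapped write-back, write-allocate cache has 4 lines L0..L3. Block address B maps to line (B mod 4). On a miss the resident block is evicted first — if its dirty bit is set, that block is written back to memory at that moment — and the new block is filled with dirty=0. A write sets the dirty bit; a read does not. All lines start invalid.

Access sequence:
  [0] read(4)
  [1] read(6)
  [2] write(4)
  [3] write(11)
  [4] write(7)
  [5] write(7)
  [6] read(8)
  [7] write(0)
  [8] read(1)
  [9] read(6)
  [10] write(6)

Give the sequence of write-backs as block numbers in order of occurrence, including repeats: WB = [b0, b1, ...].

WB = [11, 4]

0: R B4 -> L0 miss  d=-]
1: R B6 -> L2 miss  d=-]
2: W B4 -> L0 hit  d=D]
3: W B11 -> L3 miss  d=D]
4: W B7 -> L3 miss wb->B11  d=D]
5: W B7 -> L3 hit  d=D]
6: R B8 -> L0 miss wb->B4  d=-]
7: W B0 -> L0 miss  d=D]
8: R B1 -> L1 miss  d=-]
9: R B6 -> L2 hit  d=-]
10: W B6 -> L2 hit  d=D]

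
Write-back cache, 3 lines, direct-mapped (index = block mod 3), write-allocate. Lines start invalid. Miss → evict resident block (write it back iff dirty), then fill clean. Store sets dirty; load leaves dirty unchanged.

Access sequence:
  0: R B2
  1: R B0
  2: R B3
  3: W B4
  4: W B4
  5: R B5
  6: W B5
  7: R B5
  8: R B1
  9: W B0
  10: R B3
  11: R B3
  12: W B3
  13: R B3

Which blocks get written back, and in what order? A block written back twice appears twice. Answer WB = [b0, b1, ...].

  0 | R B2 → L2 miss [-]
  1 | R B0 → L0 miss [-]
  2 | R B3 → L0 miss [-]
  3 | W B4 → L1 miss [D]
  4 | W B4 → L1 hit [D]
  5 | R B5 → L2 miss [-]
  6 | W B5 → L2 hit [D]
  7 | R B5 → L2 hit [D]
  8 | R B1 → L1 miss wb→B4 [-]
  9 | W B0 → L0 miss [D]
  10 | R B3 → L0 miss wb→B0 [-]
  11 | R B3 → L0 hit [-]
  12 | W B3 → L0 hit [D]
  13 | R B3 → L0 hit [D]

WB = [4, 0]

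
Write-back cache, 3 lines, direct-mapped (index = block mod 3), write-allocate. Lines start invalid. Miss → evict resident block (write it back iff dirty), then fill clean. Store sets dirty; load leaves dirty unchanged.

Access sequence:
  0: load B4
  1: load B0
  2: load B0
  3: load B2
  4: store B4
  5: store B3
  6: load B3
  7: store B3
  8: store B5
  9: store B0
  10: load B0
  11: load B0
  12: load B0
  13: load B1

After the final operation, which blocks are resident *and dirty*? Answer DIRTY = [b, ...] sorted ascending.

0: R B4 -> L1 miss  d=-]
1: R B0 -> L0 miss  d=-]
2: R B0 -> L0 hit  d=-]
3: R B2 -> L2 miss  d=-]
4: W B4 -> L1 hit  d=D]
5: W B3 -> L0 miss  d=D]
6: R B3 -> L0 hit  d=D]
7: W B3 -> L0 hit  d=D]
8: W B5 -> L2 miss  d=D]
9: W B0 -> L0 miss wb->B3  d=D]
10: R B0 -> L0 hit  d=D]
11: R B0 -> L0 hit  d=D]
12: R B0 -> L0 hit  d=D]
13: R B1 -> L1 miss wb->B4  d=-]

DIRTY = [0, 5]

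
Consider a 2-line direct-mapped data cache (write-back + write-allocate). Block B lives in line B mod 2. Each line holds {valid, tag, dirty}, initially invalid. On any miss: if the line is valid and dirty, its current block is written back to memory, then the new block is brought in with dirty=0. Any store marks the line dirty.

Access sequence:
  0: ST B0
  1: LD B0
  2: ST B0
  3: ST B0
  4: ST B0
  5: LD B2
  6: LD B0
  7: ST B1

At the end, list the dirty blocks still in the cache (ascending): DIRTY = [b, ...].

DIRTY = [1]

0: W B0 → L0 miss [D]
1: R B0 → L0 hit [D]
2: W B0 → L0 hit [D]
3: W B0 → L0 hit [D]
4: W B0 → L0 hit [D]
5: R B2 → L0 miss wb→B0 [-]
6: R B0 → L0 miss [-]
7: W B1 → L1 miss [D]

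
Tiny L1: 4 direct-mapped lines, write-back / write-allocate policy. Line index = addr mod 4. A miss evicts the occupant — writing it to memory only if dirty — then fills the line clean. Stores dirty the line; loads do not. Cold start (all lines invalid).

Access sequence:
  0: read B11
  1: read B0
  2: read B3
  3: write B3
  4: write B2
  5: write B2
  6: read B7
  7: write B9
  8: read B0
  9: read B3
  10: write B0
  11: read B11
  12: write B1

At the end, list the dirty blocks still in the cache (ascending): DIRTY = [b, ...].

  0 | R B11 → L3 miss [-]
  1 | R B0 → L0 miss [-]
  2 | R B3 → L3 miss [-]
  3 | W B3 → L3 hit [D]
  4 | W B2 → L2 miss [D]
  5 | W B2 → L2 hit [D]
  6 | R B7 → L3 miss wb→B3 [-]
  7 | W B9 → L1 miss [D]
  8 | R B0 → L0 hit [-]
  9 | R B3 → L3 miss [-]
  10 | W B0 → L0 hit [D]
  11 | R B11 → L3 miss [-]
  12 | W B1 → L1 miss wb→B9 [D]

DIRTY = [0, 1, 2]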